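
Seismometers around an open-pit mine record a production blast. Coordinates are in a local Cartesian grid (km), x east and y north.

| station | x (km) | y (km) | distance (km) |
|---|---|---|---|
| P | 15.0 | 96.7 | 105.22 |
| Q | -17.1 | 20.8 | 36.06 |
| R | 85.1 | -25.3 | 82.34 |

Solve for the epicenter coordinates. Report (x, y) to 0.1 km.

Circle about each station: (x − 15.0)² + (y − 96.7)² = 105.22²; (x + 17.1)² + (y − 20.8)² = 36.06²; (x − 85.1)² + (y + 25.3)² = 82.34².
Subtracting the P equation from the Q and R equations removes the quadratic terms:
-64.2 x − 151.8 y = 920.08
140.2 x − 244.0 y = 2597.58
Solving the 2×2 system: x ≈ 4.6, y ≈ -8.0 km.

4.6 km east, -8.0 km north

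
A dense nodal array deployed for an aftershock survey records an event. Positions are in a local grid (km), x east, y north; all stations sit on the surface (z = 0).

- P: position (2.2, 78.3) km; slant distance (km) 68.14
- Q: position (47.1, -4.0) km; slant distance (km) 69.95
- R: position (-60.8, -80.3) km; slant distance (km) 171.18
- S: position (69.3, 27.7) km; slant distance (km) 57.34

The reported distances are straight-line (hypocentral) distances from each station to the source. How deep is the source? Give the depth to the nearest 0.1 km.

46.2 km

Each station gives a sphere (x−x_i)² + (y−y_i)² + z² = d_i² (stations at z=0).
Subtracting the P sphere from Q and R: z² cancels, leaving linear equations in x and y:
89.8 x − 164.6 y = -4151.26
-126.0 x − 317.2 y = -20650.53
Solving: x ≈ 42.302, y ≈ 48.299 km (keep extra digits for the depth step; rounded: 42.3, 48.3).
Then from the P sphere: z² = 68.14² − (x − 2.2)² − (y − 78.3)² with x = 42.302, y = 48.299, so z ≈ 46.204 ≈ 46.2 km.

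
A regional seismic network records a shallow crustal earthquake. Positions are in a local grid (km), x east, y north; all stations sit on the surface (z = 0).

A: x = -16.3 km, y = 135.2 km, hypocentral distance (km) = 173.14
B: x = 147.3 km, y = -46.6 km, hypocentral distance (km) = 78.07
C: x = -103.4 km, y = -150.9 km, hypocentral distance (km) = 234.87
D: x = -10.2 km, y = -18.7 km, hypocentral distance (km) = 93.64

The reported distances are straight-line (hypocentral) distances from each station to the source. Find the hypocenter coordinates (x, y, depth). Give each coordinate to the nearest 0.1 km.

(81.6, -6.9, 14.2)

Each station gives a sphere (x−x_i)² + (y−y_i)² + z² = d_i² (stations at z=0).
Subtracting the A sphere from B and C: z² cancels, leaving linear equations in x and y:
327.2 x − 363.6 y = 29206.65
-174.2 x − 572.2 y = -10268.82
Solving: x ≈ 81.599, y ≈ -6.896 km (keep extra digits for the depth step; rounded: 81.6, -6.9).
Then from the A sphere: z² = 173.14² − (x + 16.3)² − (y − 135.2)² with x = 81.599, y = -6.896, so z ≈ 14.212 ≈ 14.2 km.
Check against D (with the unrounded solution): distance 93.64 ≈ 93.64 km. ✓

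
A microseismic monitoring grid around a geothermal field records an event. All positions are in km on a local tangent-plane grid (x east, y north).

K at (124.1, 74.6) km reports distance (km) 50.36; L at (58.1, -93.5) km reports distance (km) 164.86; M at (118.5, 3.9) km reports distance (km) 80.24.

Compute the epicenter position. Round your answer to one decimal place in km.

x ≈ 73.9 km, y ≈ 70.6 km

Circle about each station: (x − 124.1)² + (y − 74.6)² = 50.36²; (x − 58.1)² + (y + 93.5)² = 164.86²; (x − 118.5)² + (y − 3.9)² = 80.24².
Subtracting the K equation from the L and M equations removes the quadratic terms:
-132.0 x − 336.2 y = -33490.80
-11.2 x − 141.4 y = -10810.84
Solving the 2×2 system: x ≈ 73.9, y ≈ 70.6 km.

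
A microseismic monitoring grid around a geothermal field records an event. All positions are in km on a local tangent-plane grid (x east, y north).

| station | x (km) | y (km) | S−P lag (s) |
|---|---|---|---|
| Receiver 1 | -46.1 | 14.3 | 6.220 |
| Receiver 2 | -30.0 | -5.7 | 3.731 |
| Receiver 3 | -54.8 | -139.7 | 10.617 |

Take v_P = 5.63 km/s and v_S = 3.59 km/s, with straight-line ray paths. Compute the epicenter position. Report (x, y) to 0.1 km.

(-18.7, -40.9)

Distance from S−P lag: d = Δt · v_P v_S / (v_P − v_S) = Δt · (5.63·3.59)/(5.63−3.59) ≈ 9.9077·Δt.
So d_Receiver 1 = 61.63, d_Receiver 2 = 36.97, d_Receiver 3 = 105.19 km.
Circle about each station: (x + 46.1)² + (y − 14.3)² = 61.63²; (x + 30.0)² + (y + 5.7)² = 36.97²; (x + 54.8)² + (y + 139.7)² = 105.19².
Subtracting the Receiver 1 equation from the Receiver 2 and Receiver 3 equations removes the quadratic terms:
32.2 x − 40.0 y = 1034.27
-17.4 x − 308.0 y = 12922.75
Solving the 2×2 system: x ≈ -18.7, y ≈ -40.9 km.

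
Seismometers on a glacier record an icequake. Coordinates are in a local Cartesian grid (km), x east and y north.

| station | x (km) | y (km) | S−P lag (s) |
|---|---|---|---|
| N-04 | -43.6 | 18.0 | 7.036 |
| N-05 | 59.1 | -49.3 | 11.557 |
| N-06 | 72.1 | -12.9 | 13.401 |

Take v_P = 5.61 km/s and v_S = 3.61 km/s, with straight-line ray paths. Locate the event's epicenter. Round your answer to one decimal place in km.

Distance from S−P lag: d = Δt · v_P v_S / (v_P − v_S) = Δt · (5.61·3.61)/(5.61−3.61) ≈ 10.1260·Δt.
So d_N-04 = 71.25, d_N-05 = 117.03, d_N-06 = 135.70 km.
Circle about each station: (x + 43.6)² + (y − 18.0)² = 71.25²; (x − 59.1)² + (y + 49.3)² = 117.03²; (x − 72.1)² + (y + 12.9)² = 135.70².
Subtracting pairs of circle equations eliminates x²+y² and gives linear equations (the radical axes):
205.4 x − 134.6 y = -4921.12
231.4 x − 61.8 y = -10198.07
Solving the 2×2 system: x ≈ -57.9, y ≈ -51.8 km.

-57.9 km east, -51.8 km north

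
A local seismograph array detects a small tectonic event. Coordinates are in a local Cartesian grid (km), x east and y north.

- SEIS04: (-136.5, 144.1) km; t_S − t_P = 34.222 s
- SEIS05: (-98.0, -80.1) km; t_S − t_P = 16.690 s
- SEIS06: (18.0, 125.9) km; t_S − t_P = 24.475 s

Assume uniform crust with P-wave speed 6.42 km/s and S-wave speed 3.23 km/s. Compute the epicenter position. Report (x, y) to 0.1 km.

Distance from S−P lag: d = Δt · v_P v_S / (v_P − v_S) = Δt · (6.42·3.23)/(6.42−3.23) ≈ 6.5005·Δt.
So d_SEIS04 = 222.46, d_SEIS05 = 108.49, d_SEIS06 = 159.10 km.
Circle about each station: (x + 136.5)² + (y − 144.1)² = 222.46²; (x + 98.0)² + (y + 80.1)² = 108.49²; (x − 18.0)² + (y − 125.9)² = 159.10².
Subtracting pairs of circle equations eliminates x²+y² and gives linear equations (the radical axes):
77.0 x − 448.4 y = 14341.32
309.0 x − 36.4 y = 953.39
Solving the 2×2 system: x ≈ -0.7, y ≈ -32.1 km.
Check against SEIS04 (with the unrounded x, y): √((x + 136.5)²+(y − 144.1)²) = 222.46 ≈ 222.46 km. ✓

-0.7 km east, -32.1 km north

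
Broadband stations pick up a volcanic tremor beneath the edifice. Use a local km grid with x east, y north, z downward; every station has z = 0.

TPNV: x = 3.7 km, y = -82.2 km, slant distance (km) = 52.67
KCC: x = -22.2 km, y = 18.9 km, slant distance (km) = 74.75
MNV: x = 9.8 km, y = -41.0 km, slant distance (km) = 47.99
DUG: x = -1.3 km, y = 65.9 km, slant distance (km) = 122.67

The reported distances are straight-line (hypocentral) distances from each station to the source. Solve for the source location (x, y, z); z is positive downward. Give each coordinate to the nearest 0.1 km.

x ≈ -28.9 km, y ≈ -50.6 km, depth ≈ 26.7 km

Each station gives a sphere (x−x_i)² + (y−y_i)² + z² = d_i² (stations at z=0).
Subtracting the TPNV sphere from KCC and MNV: z² cancels, leaving linear equations in x and y:
-51.8 x + 202.2 y = -8733.91
12.2 x + 82.4 y = -4522.40
Solving: x ≈ -28.916, y ≈ -50.602 km (keep extra digits for the depth step; rounded: -28.9, -50.6).
Then from the TPNV sphere: z² = 52.67² − (x − 3.7)² − (y + 82.2)² with x = -28.916, y = -50.602, so z ≈ 26.681 ≈ 26.7 km.
Check against DUG (with the unrounded solution): distance 122.67 ≈ 122.67 km. ✓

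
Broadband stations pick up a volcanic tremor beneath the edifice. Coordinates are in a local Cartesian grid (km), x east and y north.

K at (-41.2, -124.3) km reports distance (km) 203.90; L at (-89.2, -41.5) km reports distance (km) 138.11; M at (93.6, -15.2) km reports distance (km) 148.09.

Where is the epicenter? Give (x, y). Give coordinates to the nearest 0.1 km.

x ≈ -21.0 km, y ≈ 78.6 km

Circle about each station: (x + 41.2)² + (y + 124.3)² = 203.90²; (x + 89.2)² + (y + 41.5)² = 138.11²; (x − 93.6)² + (y + 15.2)² = 148.09².
Subtracting pairs of circle equations eliminates x²+y² and gives linear equations (the radical axes):
-96.0 x + 165.6 y = 15031.80
269.6 x + 218.2 y = 11488.63
Solving the 2×2 system: x ≈ -21.0, y ≈ 78.6 km.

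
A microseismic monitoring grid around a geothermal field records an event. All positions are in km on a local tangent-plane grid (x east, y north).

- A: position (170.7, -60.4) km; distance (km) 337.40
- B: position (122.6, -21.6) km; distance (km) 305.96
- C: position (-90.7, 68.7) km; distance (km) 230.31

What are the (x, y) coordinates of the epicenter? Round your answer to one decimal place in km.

x ≈ -153.8 km, y ≈ -152.8 km

Circle about each station: (x − 170.7)² + (y + 60.4)² = 337.40²; (x − 122.6)² + (y + 21.6)² = 305.96²; (x + 90.7)² + (y − 68.7)² = 230.31².
Subtracting the A equation from the B and C equations removes the quadratic terms:
-96.2 x + 77.6 y = 2937.91
-522.8 x + 258.2 y = 40955.59
Solving the 2×2 system: x ≈ -153.8, y ≈ -152.8 km.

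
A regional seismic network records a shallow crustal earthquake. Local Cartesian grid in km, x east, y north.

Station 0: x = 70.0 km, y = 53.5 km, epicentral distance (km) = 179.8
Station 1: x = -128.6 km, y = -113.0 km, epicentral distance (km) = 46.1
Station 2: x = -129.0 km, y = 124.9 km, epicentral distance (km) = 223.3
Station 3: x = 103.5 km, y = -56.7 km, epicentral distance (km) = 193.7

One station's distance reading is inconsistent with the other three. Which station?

Solve using three stations at a time. Using Station 1, Station 2, Station 3 (subtract circle equations pairwise → linear system) gives (x, y) ≈ (-86.5, -94.3).
Distances from that point to each station vs reported:
  Station 0: calculated 215.3 vs reported 179.8 → residual 35.5 km
  Station 1: calculated 46.1 vs reported 46.1 → residual 0.0 km
  Station 2: calculated 223.3 vs reported 223.3 → residual 0.0 km
  Station 3: calculated 193.7 vs reported 193.7 → residual 0.0 km
Station 1, Station 2, Station 3 are mutually consistent (residuals ≈ 0); Station 0 is off by 35.5 km.

Station 0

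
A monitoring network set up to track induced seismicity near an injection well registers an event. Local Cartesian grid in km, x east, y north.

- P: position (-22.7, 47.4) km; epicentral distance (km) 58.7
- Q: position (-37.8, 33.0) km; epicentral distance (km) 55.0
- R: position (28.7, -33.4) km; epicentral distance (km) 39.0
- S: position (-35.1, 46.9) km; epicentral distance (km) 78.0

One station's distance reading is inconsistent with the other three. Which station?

Solve using three stations at a time. Using P, Q, R (subtract circle equations pairwise → linear system) gives (x, y) ≈ (0.4, -6.6).
Distances from that point to each station vs reported:
  P: calculated 58.7 vs reported 58.7 → residual 0.0 km
  Q: calculated 55.0 vs reported 55.0 → residual 0.0 km
  R: calculated 39.0 vs reported 39.0 → residual 0.0 km
  S: calculated 64.2 vs reported 78.0 → residual 13.8 km
P, Q, R are mutually consistent (residuals ≈ 0); S is off by 13.8 km.

S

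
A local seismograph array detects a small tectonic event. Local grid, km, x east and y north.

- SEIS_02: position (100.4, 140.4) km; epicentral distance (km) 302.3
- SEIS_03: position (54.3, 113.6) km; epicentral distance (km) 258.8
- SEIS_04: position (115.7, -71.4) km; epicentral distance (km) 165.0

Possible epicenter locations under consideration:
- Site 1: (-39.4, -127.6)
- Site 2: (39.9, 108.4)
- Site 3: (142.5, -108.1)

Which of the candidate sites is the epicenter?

For each candidate, compare |candidate − station| to the reported distance:
Site 1: residuals SEIS_02 0.0, SEIS_03 0.0, SEIS_04 0.0 → max 0.0 km
Site 2: residuals SEIS_02 233.9, SEIS_03 243.5, SEIS_04 30.1 → max 243.5 km
Site 3: residuals SEIS_02 50.3, SEIS_03 20.2, SEIS_04 119.6 → max 119.6 km
Only Site 1 has all residuals ≈ 0.

Site 1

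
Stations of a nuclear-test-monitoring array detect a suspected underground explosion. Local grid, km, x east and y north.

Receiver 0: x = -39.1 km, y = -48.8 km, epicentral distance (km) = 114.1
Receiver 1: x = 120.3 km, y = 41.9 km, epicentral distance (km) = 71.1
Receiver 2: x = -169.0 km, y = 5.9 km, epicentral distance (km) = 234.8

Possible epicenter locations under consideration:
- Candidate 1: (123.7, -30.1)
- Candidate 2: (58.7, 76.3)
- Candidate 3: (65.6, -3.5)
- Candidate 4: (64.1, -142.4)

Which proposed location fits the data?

For each candidate, compare |candidate − station| to the reported distance:
Candidate 1: residuals Receiver 0 49.8, Receiver 1 1.0, Receiver 2 60.1 → max 60.1 km
Candidate 2: residuals Receiver 0 44.7, Receiver 1 0.5, Receiver 2 3.5 → max 44.7 km
Candidate 3: residuals Receiver 0 0.0, Receiver 1 0.0, Receiver 2 0.0 → max 0.0 km
Candidate 4: residuals Receiver 0 25.2, Receiver 1 121.6, Receiver 2 41.5 → max 121.6 km
Only Candidate 3 has all residuals ≈ 0.

Candidate 3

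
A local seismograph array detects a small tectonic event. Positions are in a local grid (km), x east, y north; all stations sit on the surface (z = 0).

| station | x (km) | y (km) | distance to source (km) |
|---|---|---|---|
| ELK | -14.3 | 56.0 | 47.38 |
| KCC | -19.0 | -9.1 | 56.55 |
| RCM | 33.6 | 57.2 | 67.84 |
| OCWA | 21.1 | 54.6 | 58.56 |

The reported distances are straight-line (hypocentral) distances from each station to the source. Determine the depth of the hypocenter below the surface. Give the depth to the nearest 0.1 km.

Each station gives a sphere (x−x_i)² + (y−y_i)² + z² = d_i² (stations at z=0).
Subtracting the ELK sphere from KCC and RCM: z² cancels, leaving linear equations in x and y:
-9.4 x − 130.2 y = -3849.72
95.8 x + 2.4 y = -1297.09
Solving: x ≈ -14.306, y ≈ 30.601 km (keep extra digits for the depth step; rounded: -14.3, 30.6).
Then from the ELK sphere: z² = 47.38² − (x + 14.3)² − (y − 56.0)² with x = -14.306, y = 30.601, so z ≈ 39.997 ≈ 40.0 km.

depth ≈ 40.0 km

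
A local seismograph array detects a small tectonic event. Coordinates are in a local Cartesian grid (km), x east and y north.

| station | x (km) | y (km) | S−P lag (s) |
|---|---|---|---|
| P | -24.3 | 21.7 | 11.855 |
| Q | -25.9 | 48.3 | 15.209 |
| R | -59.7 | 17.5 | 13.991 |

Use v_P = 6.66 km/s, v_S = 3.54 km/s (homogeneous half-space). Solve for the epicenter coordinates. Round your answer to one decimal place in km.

Distance from S−P lag: d = Δt · v_P v_S / (v_P − v_S) = Δt · (6.66·3.54)/(6.66−3.54) ≈ 7.5565·Δt.
So d_P = 89.58, d_Q = 114.93, d_R = 105.72 km.
Circle about each station: (x + 24.3)² + (y − 21.7)² = 89.58²; (x + 25.9)² + (y − 48.3)² = 114.93²; (x + 59.7)² + (y − 17.5)² = 105.72².
Subtracting the P equation from the Q and R equations removes the quadratic terms:
-3.2 x + 53.2 y = -3242.01
-70.8 x − 8.4 y = -343.18
Solving the 2×2 system: x ≈ 12.0, y ≈ -60.2 km.

(12.0, -60.2)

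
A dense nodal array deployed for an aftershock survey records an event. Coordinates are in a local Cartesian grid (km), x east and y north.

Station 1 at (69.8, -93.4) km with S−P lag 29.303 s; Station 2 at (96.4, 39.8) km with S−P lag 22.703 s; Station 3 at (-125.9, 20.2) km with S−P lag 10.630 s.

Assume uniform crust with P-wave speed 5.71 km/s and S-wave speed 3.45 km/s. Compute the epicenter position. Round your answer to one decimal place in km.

x ≈ -90.2 km, y ≈ 105.7 km

Distance from S−P lag: d = Δt · v_P v_S / (v_P − v_S) = Δt · (5.71·3.45)/(5.71−3.45) ≈ 8.7166·Δt.
So d_Station 1 = 255.42, d_Station 2 = 197.89, d_Station 3 = 92.66 km.
Circle about each station: (x − 69.8)² + (y + 93.4)² = 255.42²; (x − 96.4)² + (y − 39.8)² = 197.89²; (x + 125.9)² + (y − 20.2)² = 92.66².
Subtracting the Station 1 equation from the Station 2 and Station 3 equations removes the quadratic terms:
53.2 x + 266.4 y = 23360.32
-391.4 x + 227.2 y = 59316.75
Solving the 2×2 system: x ≈ -90.2, y ≈ 105.7 km.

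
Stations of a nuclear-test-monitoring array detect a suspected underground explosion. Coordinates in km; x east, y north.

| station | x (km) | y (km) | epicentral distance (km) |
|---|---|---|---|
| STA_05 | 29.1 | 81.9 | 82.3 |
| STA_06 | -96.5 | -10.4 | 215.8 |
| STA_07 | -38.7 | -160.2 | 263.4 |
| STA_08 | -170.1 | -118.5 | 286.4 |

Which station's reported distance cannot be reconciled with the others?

Solve using three stations at a time. Using STA_05, STA_06, STA_07 (subtract circle equations pairwise → linear system) gives (x, y) ≈ (108.0, 58.6).
Distances from that point to each station vs reported:
  STA_05: calculated 82.2 vs reported 82.3 → residual 0.1 km
  STA_06: calculated 215.8 vs reported 215.8 → residual 0.0 km
  STA_07: calculated 263.4 vs reported 263.4 → residual 0.0 km
  STA_08: calculated 329.6 vs reported 286.4 → residual 43.2 km
STA_05, STA_06, STA_07 are mutually consistent (residuals ≈ 0); STA_08 is off by 43.2 km.

STA_08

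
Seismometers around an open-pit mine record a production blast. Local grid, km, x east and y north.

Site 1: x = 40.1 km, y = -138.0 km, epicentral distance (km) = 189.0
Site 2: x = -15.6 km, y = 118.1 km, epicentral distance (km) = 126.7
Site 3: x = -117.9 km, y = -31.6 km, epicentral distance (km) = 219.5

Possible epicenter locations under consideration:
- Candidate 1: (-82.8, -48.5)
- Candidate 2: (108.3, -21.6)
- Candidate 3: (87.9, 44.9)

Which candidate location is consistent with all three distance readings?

Candidate 3

For each candidate, compare |candidate − station| to the reported distance:
Candidate 1: residuals Site 1 37.0, Site 2 52.9, Site 3 180.5 → max 180.5 km
Candidate 2: residuals Site 1 54.1, Site 2 60.0, Site 3 6.9 → max 60.0 km
Candidate 3: residuals Site 1 0.0, Site 2 0.1, Site 3 0.1 → max 0.1 km
Only Candidate 3 has all residuals ≈ 0.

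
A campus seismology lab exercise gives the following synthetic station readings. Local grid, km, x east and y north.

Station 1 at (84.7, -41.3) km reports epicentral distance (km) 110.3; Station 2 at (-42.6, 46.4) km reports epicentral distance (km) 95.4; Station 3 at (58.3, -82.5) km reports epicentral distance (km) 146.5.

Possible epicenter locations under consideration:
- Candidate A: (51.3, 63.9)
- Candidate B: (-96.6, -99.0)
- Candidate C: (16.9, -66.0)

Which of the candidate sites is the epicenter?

For each candidate, compare |candidate − station| to the reported distance:
Candidate A: residuals Station 1 0.1, Station 2 0.1, Station 3 0.1 → max 0.1 km
Candidate B: residuals Station 1 80.0, Station 2 59.7, Station 3 9.3 → max 80.0 km
Candidate C: residuals Station 1 38.1, Station 2 31.8, Station 3 101.9 → max 101.9 km
Only Candidate A has all residuals ≈ 0.

Candidate A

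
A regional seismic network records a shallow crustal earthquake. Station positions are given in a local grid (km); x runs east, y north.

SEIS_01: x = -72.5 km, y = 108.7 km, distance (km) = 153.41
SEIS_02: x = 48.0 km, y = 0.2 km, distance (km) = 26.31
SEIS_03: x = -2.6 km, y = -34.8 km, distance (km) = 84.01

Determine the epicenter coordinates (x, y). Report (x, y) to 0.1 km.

56.2 km east, 25.2 km north

Circle about each station: (x + 72.5)² + (y − 108.7)² = 153.41²; (x − 48.0)² + (y − 0.2)² = 26.31²; (x + 2.6)² + (y + 34.8)² = 84.01².
Subtracting pairs of circle equations eliminates x²+y² and gives linear equations (the radical axes):
241.0 x − 217.0 y = 8074.51
139.8 x − 287.0 y = 622.81
Solving the 2×2 system: x ≈ 56.2, y ≈ 25.2 km.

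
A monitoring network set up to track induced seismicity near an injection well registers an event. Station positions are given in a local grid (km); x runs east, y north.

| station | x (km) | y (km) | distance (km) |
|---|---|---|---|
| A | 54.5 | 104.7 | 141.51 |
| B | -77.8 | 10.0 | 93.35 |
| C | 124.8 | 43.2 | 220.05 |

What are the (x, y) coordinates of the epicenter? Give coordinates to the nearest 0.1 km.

Circle about each station: (x − 54.5)² + (y − 104.7)² = 141.51²; (x + 77.8)² + (y − 10.0)² = 93.35²; (x − 124.8)² + (y − 43.2)² = 220.05².
Subtracting the A equation from the B and C equations removes the quadratic terms:
-264.6 x − 189.4 y = 3531.36
140.6 x − 123.0 y = -24887.98
Solving the 2×2 system: x ≈ -87.0, y ≈ 102.9 km.

x ≈ -87.0 km, y ≈ 102.9 km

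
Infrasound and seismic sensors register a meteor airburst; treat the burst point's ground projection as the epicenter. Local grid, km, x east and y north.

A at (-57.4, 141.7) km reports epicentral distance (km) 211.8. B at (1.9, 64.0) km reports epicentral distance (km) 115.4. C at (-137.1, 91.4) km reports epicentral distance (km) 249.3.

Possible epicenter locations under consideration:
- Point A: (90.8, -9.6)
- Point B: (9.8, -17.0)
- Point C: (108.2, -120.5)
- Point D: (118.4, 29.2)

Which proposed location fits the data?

Point A

For each candidate, compare |candidate − station| to the reported distance:
Point A: residuals A 0.0, B 0.0, C 0.0 → max 0.0 km
Point B: residuals A 39.5, B 34.0, C 66.7 → max 66.7 km
Point C: residuals A 98.3, B 97.5, C 74.9 → max 98.3 km
Point D: residuals A 3.1, B 6.2, C 13.7 → max 13.7 km
Only Point A has all residuals ≈ 0.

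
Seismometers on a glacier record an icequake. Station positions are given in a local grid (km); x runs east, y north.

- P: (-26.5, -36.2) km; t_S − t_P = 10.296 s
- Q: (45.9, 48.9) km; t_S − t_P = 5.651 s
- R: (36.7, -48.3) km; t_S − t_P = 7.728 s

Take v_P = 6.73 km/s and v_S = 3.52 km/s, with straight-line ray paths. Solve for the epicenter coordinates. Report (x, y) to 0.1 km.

x ≈ 34.8 km, y ≈ 8.7 km

Distance from S−P lag: d = Δt · v_P v_S / (v_P − v_S) = Δt · (6.73·3.52)/(6.73−3.52) ≈ 7.3799·Δt.
So d_P = 75.98, d_Q = 41.70, d_R = 57.03 km.
Circle about each station: (x + 26.5)² + (y + 36.2)² = 75.98²; (x − 45.9)² + (y − 48.9)² = 41.70²; (x − 36.7)² + (y + 48.3)² = 57.03².
Subtracting the P equation from the Q and R equations removes the quadratic terms:
144.8 x + 170.2 y = 6519.40
126.4 x − 24.2 y = 4187.63
Solving the 2×2 system: x ≈ 34.8, y ≈ 8.7 km.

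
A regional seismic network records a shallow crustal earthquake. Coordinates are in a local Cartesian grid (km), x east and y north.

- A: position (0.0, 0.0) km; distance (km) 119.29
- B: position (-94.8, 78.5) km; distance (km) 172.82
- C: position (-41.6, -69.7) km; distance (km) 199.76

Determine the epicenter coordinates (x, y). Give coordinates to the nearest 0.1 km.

Circle about each station: x² + y² = 119.29²; (x + 94.8)² + (y − 78.5)² = 172.82²; (x + 41.6)² + (y + 69.7)² = 199.76².
Subtracting pairs of circle equations eliminates x²+y² and gives linear equations (the radical axes):
-189.6 x + 157.0 y = -487.36
-83.2 x − 139.4 y = -19085.30
Solving the 2×2 system: x ≈ 77.6, y ≈ 90.6 km.

77.6 km east, 90.6 km north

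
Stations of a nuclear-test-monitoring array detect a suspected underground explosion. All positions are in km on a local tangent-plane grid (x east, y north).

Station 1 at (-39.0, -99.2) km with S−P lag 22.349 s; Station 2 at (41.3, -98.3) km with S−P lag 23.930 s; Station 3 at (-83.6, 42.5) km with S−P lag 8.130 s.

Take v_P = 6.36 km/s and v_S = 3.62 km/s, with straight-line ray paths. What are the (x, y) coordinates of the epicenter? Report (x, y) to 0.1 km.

x ≈ -33.1 km, y ≈ 88.5 km

Distance from S−P lag: d = Δt · v_P v_S / (v_P − v_S) = Δt · (6.36·3.62)/(6.36−3.62) ≈ 8.4026·Δt.
So d_Station 1 = 187.79, d_Station 2 = 201.07, d_Station 3 = 68.31 km.
Circle about each station: (x + 39.0)² + (y + 99.2)² = 187.79²; (x − 41.3)² + (y + 98.3)² = 201.07²; (x + 83.6)² + (y − 42.5)² = 68.31².
Subtracting the Station 1 equation from the Station 2 and Station 3 equations removes the quadratic terms:
160.6 x + 1.8 y = -5157.12
-89.2 x + 283.4 y = 28032.40
Solving the 2×2 system: x ≈ -33.1, y ≈ 88.5 km.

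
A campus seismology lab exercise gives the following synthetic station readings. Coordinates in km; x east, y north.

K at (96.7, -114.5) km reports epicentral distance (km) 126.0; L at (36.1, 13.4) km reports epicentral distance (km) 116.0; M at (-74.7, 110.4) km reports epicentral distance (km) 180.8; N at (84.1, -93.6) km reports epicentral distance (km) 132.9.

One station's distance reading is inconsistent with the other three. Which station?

Solve using three stations at a time. Using L, M, N (subtract circle equations pairwise → linear system) gives (x, y) ≈ (-46.4, -68.2).
Distances from that point to each station vs reported:
  K: calculated 150.4 vs reported 126.0 → residual 24.4 km
  L: calculated 116.1 vs reported 116.0 → residual 0.1 km
  M: calculated 180.9 vs reported 180.8 → residual 0.1 km
  N: calculated 133.0 vs reported 132.9 → residual 0.1 km
L, M, N are mutually consistent (residuals ≈ 0); K is off by 24.4 km.

K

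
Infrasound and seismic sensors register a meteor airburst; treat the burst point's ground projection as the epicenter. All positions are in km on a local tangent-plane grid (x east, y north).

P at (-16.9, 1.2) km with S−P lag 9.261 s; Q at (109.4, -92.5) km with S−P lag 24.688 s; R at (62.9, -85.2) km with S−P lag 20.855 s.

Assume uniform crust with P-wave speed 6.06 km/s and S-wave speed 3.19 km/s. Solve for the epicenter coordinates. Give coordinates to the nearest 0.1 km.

Distance from S−P lag: d = Δt · v_P v_S / (v_P − v_S) = Δt · (6.06·3.19)/(6.06−3.19) ≈ 6.7357·Δt.
So d_P = 62.38, d_Q = 166.29, d_R = 140.47 km.
Circle about each station: (x + 16.9)² + (y − 1.2)² = 62.38²; (x − 109.4)² + (y + 92.5)² = 166.29²; (x − 62.9)² + (y + 85.2)² = 140.47².
Subtracting the P equation from the Q and R equations removes the quadratic terms:
252.6 x − 187.4 y = -3523.54
159.6 x − 172.8 y = -4912.16
Solving the 2×2 system: x ≈ 22.7, y ≈ 49.4 km.

x ≈ 22.7 km, y ≈ 49.4 km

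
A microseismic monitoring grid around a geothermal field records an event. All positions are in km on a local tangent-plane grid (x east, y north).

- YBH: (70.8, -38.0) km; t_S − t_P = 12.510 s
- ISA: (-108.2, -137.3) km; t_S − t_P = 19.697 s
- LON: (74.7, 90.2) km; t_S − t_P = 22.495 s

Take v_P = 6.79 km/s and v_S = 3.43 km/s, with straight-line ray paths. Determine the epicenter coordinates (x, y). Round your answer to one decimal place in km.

(-15.9, -36.7)

Distance from S−P lag: d = Δt · v_P v_S / (v_P − v_S) = Δt · (6.79·3.43)/(6.79−3.43) ≈ 6.9315·Δt.
So d_YBH = 86.71, d_ISA = 136.53, d_LON = 155.92 km.
Circle about each station: (x − 70.8)² + (y + 38.0)² = 86.71²; (x + 108.2)² + (y + 137.3)² = 136.53²; (x − 74.7)² + (y − 90.2)² = 155.92².
Subtracting the YBH equation from the ISA and LON equations removes the quadratic terms:
-358.0 x − 198.6 y = 12980.07
7.8 x + 256.4 y = -9532.93
Solving the 2×2 system: x ≈ -15.9, y ≈ -36.7 km.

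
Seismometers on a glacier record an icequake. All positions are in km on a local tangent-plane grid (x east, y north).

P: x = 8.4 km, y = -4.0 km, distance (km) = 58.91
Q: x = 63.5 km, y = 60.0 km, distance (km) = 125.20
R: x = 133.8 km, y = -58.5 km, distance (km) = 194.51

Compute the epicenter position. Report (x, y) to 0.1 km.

Circle about each station: (x − 8.4)² + (y + 4.0)² = 58.91²; (x − 63.5)² + (y − 60.0)² = 125.20²; (x − 133.8)² + (y + 58.5)² = 194.51².
Subtracting the P equation from the Q and R equations removes the quadratic terms:
110.2 x + 128.0 y = -4658.96
250.8 x − 109.0 y = -13125.62
Solving the 2×2 system: x ≈ -49.6, y ≈ 6.3 km.
Check against P (with the unrounded x, y): √((x − 8.4)²+(y + 4.0)²) = 58.90 ≈ 58.91 km. ✓

-49.6 km east, 6.3 km north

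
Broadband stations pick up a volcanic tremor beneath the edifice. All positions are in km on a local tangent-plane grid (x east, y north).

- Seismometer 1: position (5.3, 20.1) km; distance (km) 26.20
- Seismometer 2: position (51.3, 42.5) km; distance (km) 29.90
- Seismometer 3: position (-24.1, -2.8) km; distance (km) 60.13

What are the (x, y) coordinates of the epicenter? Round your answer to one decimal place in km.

31.5 km east, 20.1 km north

Circle about each station: (x − 5.3)² + (y − 20.1)² = 26.20²; (x − 51.3)² + (y − 42.5)² = 29.90²; (x + 24.1)² + (y + 2.8)² = 60.13².
Subtracting pairs of circle equations eliminates x²+y² and gives linear equations (the radical axes):
92.0 x + 44.8 y = 3798.27
-58.8 x − 45.8 y = -2772.63
Solving the 2×2 system: x ≈ 31.5, y ≈ 20.1 km.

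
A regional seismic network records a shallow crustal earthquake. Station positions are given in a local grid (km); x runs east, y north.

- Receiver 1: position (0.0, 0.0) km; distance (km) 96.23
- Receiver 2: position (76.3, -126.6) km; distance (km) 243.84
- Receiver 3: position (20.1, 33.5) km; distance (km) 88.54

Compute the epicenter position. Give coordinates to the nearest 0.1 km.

-56.5 km east, 77.9 km north

Circle about each station: x² + y² = 96.23²; (x − 76.3)² + (y + 126.6)² = 243.84²; (x − 20.1)² + (y − 33.5)² = 88.54².
Subtracting the Receiver 1 equation from the Receiver 2 and Receiver 3 equations removes the quadratic terms:
152.6 x − 253.2 y = -28348.48
40.2 x + 67.0 y = 2947.14
Solving the 2×2 system: x ≈ -56.5, y ≈ 77.9 km.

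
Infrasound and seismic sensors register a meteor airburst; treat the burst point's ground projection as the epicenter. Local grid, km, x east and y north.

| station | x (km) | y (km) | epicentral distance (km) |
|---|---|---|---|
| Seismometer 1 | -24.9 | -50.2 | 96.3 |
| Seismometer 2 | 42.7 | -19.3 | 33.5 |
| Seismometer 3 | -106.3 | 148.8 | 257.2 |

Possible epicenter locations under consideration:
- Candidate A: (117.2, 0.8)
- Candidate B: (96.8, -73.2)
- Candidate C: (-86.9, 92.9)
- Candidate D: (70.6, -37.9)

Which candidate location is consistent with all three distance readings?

Candidate D

For each candidate, compare |candidate − station| to the reported distance:
Candidate A: residuals Seismometer 1 54.7, Seismometer 2 43.7, Seismometer 3 10.9 → max 54.7 km
Candidate B: residuals Seismometer 1 27.6, Seismometer 2 42.9, Seismometer 3 43.7 → max 43.7 km
Candidate C: residuals Seismometer 1 59.7, Seismometer 2 137.9, Seismometer 3 198.0 → max 198.0 km
Candidate D: residuals Seismometer 1 0.0, Seismometer 2 0.0, Seismometer 3 0.0 → max 0.0 km
Only Candidate D has all residuals ≈ 0.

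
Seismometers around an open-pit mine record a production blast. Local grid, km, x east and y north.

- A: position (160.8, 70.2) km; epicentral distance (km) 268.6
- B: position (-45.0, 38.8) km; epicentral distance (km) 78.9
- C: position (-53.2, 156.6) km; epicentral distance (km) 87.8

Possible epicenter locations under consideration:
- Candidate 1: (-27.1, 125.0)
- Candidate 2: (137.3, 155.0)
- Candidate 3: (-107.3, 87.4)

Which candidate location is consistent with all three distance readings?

For each candidate, compare |candidate − station| to the reported distance:
Candidate 1: residuals A 72.9, B 9.1, C 46.8 → max 72.9 km
Candidate 2: residuals A 180.6, B 137.3, C 102.7 → max 180.6 km
Candidate 3: residuals A 0.1, B 0.1, C 0.0 → max 0.1 km
Only Candidate 3 has all residuals ≈ 0.

Candidate 3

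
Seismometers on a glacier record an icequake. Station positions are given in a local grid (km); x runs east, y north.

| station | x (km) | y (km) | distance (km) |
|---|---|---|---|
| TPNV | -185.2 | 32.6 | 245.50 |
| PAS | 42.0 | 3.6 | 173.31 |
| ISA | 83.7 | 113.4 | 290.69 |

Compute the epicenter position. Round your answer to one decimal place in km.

-27.2 km east, -155.3 km north

Circle about each station: (x + 185.2)² + (y − 32.6)² = 245.50²; (x − 42.0)² + (y − 3.6)² = 173.31²; (x − 83.7)² + (y − 113.4)² = 290.69².
Subtracting pairs of circle equations eliminates x²+y² and gives linear equations (the radical axes):
454.4 x − 58.0 y = -3350.95
537.8 x + 161.6 y = -39726.98
Solving the 2×2 system: x ≈ -27.2, y ≈ -155.3 km.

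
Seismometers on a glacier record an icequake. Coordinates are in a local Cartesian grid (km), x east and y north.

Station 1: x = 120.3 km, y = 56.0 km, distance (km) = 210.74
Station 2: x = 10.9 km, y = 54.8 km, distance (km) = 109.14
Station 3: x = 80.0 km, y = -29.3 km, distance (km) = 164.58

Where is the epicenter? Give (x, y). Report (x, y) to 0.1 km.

Circle about each station: (x − 120.3)² + (y − 56.0)² = 210.74²; (x − 10.9)² + (y − 54.8)² = 109.14²; (x − 80.0)² + (y + 29.3)² = 164.58².
Subtracting pairs of circle equations eliminates x²+y² and gives linear equations (the radical axes):
-218.8 x − 2.4 y = 18013.57
-80.6 x − 170.6 y = 6975.17
Solving the 2×2 system: x ≈ -82.3, y ≈ -2.0 km.

x ≈ -82.3 km, y ≈ -2.0 km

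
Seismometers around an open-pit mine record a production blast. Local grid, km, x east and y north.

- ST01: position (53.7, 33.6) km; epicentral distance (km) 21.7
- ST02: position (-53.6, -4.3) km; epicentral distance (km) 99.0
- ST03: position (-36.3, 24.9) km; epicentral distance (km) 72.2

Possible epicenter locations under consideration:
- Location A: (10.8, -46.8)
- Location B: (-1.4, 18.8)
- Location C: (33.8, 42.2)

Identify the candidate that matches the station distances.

For each candidate, compare |candidate − station| to the reported distance:
Location A: residuals ST01 69.4, ST02 21.8, ST03 13.6 → max 69.4 km
Location B: residuals ST01 35.4, ST02 41.9, ST03 36.8 → max 41.9 km
Location C: residuals ST01 0.0, ST02 0.0, ST03 0.0 → max 0.0 km
Only Location C has all residuals ≈ 0.

Location C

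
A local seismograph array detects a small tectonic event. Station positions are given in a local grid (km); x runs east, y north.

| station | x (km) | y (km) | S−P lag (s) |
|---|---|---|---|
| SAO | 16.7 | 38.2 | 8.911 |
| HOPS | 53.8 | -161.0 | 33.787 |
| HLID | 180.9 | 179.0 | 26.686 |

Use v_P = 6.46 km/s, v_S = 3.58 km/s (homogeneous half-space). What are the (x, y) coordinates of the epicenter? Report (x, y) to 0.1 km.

(-18.5, 100.5)

Distance from S−P lag: d = Δt · v_P v_S / (v_P − v_S) = Δt · (6.46·3.58)/(6.46−3.58) ≈ 8.0301·Δt.
So d_SAO = 71.56, d_HOPS = 271.31, d_HLID = 214.29 km.
Circle about each station: (x − 16.7)² + (y − 38.2)² = 71.56²; (x − 53.8)² + (y + 161.0)² = 271.31²; (x − 180.9)² + (y − 179.0)² = 214.29².
Subtracting the SAO equation from the HOPS and HLID equations removes the quadratic terms:
74.2 x − 398.4 y = -41410.97
328.4 x + 281.6 y = 22228.31
Solving the 2×2 system: x ≈ -18.5, y ≈ 100.5 km.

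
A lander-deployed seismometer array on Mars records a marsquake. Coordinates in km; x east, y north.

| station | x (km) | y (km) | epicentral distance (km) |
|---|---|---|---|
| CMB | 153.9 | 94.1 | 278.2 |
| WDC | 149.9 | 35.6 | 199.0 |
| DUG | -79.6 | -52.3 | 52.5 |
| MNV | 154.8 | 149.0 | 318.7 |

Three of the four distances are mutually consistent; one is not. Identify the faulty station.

WDC

Solve using three stations at a time. Using CMB, DUG, MNV (subtract circle equations pairwise → linear system) gives (x, y) ≈ (-49.8, -95.3).
Distances from that point to each station vs reported:
  CMB: calculated 278.2 vs reported 278.2 → residual 0.0 km
  WDC: calculated 238.8 vs reported 199.0 → residual 39.8 km
  DUG: calculated 52.3 vs reported 52.5 → residual 0.2 km
  MNV: calculated 318.7 vs reported 318.7 → residual 0.0 km
CMB, DUG, MNV are mutually consistent (residuals ≈ 0); WDC is off by 39.8 km.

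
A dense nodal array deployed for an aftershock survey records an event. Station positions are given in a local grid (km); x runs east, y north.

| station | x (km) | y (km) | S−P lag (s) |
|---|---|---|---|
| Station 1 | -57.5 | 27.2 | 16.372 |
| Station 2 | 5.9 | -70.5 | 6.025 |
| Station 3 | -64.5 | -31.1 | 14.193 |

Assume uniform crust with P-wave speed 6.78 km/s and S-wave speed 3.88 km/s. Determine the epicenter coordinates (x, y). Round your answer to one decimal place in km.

x ≈ 60.1 km, y ≈ -63.5 km

Distance from S−P lag: d = Δt · v_P v_S / (v_P − v_S) = Δt · (6.78·3.88)/(6.78−3.88) ≈ 9.0712·Δt.
So d_Station 1 = 148.51, d_Station 2 = 54.65, d_Station 3 = 128.75 km.
Circle about each station: (x + 57.5)² + (y − 27.2)² = 148.51²; (x − 5.9)² + (y + 70.5)² = 54.65²; (x + 64.5)² + (y + 31.1)² = 128.75².
Subtracting the Station 1 equation from the Station 2 and Station 3 equations removes the quadratic terms:
126.8 x − 195.4 y = 20027.57
-14.0 x − 116.6 y = 6560.03
Solving the 2×2 system: x ≈ 60.1, y ≈ -63.5 km.
Check against Station 1 (with the unrounded x, y): √((x + 57.5)²+(y − 27.2)²) = 148.52 ≈ 148.51 km. ✓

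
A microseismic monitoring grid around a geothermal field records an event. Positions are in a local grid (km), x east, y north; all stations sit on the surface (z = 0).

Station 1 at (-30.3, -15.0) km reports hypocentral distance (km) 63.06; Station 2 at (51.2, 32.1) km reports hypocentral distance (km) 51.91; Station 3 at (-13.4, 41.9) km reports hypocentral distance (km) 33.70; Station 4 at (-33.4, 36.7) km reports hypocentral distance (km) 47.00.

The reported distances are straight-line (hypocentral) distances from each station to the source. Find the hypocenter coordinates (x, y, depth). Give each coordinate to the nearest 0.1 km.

(5.8, 30.2, 25.1)

Each station gives a sphere (x−x_i)² + (y−y_i)² + z² = d_i² (stations at z=0).
Subtracting the Station 1 sphere from Station 2 and Station 3: z² cancels, leaving linear equations in x and y:
163.0 x + 94.2 y = 3790.68
33.8 x + 113.8 y = 3632.95
Solving: x ≈ 5.802, y ≈ 30.201 km (keep extra digits for the depth step; rounded: 5.8, 30.2).
Then from the Station 1 sphere: z² = 63.06² − (x + 30.3)² − (y + 15.0)² with x = 5.802, y = 30.201, so z ≈ 25.101 ≈ 25.1 km.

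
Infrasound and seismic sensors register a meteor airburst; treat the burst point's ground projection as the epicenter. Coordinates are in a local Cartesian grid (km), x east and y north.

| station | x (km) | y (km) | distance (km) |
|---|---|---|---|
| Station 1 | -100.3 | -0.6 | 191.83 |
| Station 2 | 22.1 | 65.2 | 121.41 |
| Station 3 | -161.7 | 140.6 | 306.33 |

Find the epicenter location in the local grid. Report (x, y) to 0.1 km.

88.1 km east, -36.7 km north

Circle about each station: (x + 100.3)² + (y + 0.6)² = 191.83²; (x − 22.1)² + (y − 65.2)² = 121.41²; (x + 161.7)² + (y − 140.6)² = 306.33².
Subtracting pairs of circle equations eliminates x²+y² and gives linear equations (the radical axes):
244.8 x + 131.6 y = 16737.36
-122.8 x + 282.4 y = -21184.52
Solving the 2×2 system: x ≈ 88.1, y ≈ -36.7 km.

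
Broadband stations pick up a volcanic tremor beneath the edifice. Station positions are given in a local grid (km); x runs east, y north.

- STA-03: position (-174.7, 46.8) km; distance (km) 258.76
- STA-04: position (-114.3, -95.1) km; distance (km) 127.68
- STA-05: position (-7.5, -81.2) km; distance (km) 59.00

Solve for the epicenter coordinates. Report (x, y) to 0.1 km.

Circle about each station: (x + 174.7)² + (y − 46.8)² = 258.76²; (x + 114.3)² + (y + 95.1)² = 127.68²; (x + 7.5)² + (y + 81.2)² = 59.00².
Subtracting pairs of circle equations eliminates x²+y² and gives linear equations (the radical axes):
120.8 x − 283.8 y = 40052.73
334.4 x − 256.0 y = 37415.10
Solving the 2×2 system: x ≈ 5.7, y ≈ -138.7 km.
Check against STA-03 (with the unrounded x, y): √((x + 174.7)²+(y − 46.8)²) = 258.76 ≈ 258.76 km. ✓

5.7 km east, -138.7 km north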